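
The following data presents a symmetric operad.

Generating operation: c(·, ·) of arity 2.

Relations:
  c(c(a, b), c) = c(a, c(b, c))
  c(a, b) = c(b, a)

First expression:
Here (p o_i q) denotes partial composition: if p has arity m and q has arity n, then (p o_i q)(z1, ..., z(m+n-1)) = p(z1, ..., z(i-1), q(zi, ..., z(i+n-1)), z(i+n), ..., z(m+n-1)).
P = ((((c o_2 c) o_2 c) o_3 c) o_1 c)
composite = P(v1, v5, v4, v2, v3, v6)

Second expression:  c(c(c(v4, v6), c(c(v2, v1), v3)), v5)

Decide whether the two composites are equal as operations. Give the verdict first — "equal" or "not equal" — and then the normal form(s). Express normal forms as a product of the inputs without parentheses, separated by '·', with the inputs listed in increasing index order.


equal; the common form is v1 · v2 · v3 · v4 · v5 · v6

The first expression reduces to v1 · v2 · v3 · v4 · v5 · v6
The second expression reduces to v1 · v2 · v3 · v4 · v5 · v6
The forms coincide; equal.


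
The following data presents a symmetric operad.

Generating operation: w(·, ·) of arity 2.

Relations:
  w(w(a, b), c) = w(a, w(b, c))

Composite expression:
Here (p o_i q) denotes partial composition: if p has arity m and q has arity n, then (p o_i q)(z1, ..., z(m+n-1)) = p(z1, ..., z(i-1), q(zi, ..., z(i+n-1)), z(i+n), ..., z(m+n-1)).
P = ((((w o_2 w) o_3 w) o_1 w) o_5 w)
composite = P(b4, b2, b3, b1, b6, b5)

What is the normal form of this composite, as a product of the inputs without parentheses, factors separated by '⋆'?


b4 ⋆ b2 ⋆ b3 ⋆ b1 ⋆ b6 ⋆ b5

All parenthesizations of w agree; list the b-inputs left to right.
w(b4, b2) reduces to b4 ⋆ b2
w(b6, b5) reduces to b6 ⋆ b5
w(b1, w(b6, b5)) reduces to b1 ⋆ b6 ⋆ b5
w(b3, w(b1, w(b6, b5))) reduces to b3 ⋆ b1 ⋆ b6 ⋆ b5
w(w(b4, b2), w(b3, w(b1, w(b6, b5)))) reduces to b4 ⋆ b2 ⋆ b3 ⋆ b1 ⋆ b6 ⋆ b5


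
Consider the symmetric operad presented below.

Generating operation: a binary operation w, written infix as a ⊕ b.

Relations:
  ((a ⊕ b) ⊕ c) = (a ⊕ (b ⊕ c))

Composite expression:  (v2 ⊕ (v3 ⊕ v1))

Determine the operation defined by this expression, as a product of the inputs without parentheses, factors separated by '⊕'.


v2 ⊕ v3 ⊕ v1

The w-tree's shape is irrelevant; the v-reading-order decides.
(v3 ⊕ v1) collapses to v3 ⊕ v1
(v2 ⊕ (v3 ⊕ v1)) collapses to v2 ⊕ v3 ⊕ v1


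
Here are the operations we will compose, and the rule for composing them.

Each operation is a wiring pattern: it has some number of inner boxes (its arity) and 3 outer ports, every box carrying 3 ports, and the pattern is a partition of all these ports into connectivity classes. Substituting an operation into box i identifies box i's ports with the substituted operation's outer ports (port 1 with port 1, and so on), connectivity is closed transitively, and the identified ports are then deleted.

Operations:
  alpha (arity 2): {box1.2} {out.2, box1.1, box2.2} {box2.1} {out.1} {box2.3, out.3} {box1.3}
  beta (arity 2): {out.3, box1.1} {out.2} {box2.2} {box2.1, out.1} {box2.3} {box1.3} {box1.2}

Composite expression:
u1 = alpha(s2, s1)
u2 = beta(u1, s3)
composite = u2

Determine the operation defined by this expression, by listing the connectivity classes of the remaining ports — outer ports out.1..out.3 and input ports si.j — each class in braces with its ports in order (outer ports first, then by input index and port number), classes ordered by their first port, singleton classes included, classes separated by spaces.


{out.1, s3.1} {out.2} {out.3} {s1.1} {s1.2, s2.1} {s1.3} {s2.2} {s2.3} {s3.2} {s3.3}

Substituting into beta glues patterns; closure does the rest.
after alpha, the pattern on (s2, s1) reads {out.1} {out.2, s1.2, s2.1} {out.3, s1.3} {s1.1} {s2.2} {s2.3} (out.j = its outer ports)
after beta, the pattern on (s2, s1, s3) reads {out.1, s3.1} {out.2} {out.3} {s1.1} {s1.2, s2.1} {s1.3} {s2.2} {s2.3} {s3.2} {s3.3} (out.j = its outer ports)


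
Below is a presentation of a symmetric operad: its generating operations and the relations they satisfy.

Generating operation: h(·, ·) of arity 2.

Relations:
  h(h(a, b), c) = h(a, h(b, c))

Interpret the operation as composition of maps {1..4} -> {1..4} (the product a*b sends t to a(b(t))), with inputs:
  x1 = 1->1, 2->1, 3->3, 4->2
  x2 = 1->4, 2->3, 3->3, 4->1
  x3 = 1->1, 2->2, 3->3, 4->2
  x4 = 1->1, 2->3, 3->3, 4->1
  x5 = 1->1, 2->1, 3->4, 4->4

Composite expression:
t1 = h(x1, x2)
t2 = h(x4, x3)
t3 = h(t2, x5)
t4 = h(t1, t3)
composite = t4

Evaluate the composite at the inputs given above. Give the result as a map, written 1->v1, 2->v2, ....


1->2, 2->2, 3->3, 4->3

h(x1, x2) = 1->2, 2->3, 3->3, 4->1
h(x4, x3) = 1->1, 2->3, 3->3, 4->3
h(h(x4, x3), x5) = 1->1, 2->1, 3->3, 4->3
h(h(x1, x2), h(h(x4, x3), x5)) = 1->2, 2->2, 3->3, 4->3


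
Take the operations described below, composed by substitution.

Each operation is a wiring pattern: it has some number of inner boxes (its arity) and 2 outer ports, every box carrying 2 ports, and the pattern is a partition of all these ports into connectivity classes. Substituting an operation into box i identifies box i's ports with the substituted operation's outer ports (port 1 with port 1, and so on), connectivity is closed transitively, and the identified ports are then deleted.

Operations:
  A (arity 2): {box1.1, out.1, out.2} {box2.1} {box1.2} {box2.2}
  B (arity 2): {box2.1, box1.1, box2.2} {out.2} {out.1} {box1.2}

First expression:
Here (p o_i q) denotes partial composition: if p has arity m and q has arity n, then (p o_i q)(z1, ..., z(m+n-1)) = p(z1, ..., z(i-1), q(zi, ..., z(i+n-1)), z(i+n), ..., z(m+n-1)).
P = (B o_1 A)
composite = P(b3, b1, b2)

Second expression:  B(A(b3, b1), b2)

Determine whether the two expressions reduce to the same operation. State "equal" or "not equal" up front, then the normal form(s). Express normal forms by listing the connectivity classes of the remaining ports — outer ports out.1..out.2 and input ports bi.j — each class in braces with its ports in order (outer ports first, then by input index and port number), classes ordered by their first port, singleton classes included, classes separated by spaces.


The first expression reduces to {out.1} {out.2} {b1.1} {b1.2} {b2.1, b2.2, b3.1} {b3.2}
The second expression reduces to {out.1} {out.2} {b1.1} {b1.2} {b2.1, b2.2, b3.1} {b3.2}
The normal forms match — equal.

equal; both compose to {out.1} {out.2} {b1.1} {b1.2} {b2.1, b2.2, b3.1} {b3.2}


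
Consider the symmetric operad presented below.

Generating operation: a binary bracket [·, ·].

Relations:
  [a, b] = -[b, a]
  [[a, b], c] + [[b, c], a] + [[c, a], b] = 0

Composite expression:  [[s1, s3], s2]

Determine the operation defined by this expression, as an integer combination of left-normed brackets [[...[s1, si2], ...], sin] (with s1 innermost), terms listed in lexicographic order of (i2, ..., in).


[[s1, s3], s2]


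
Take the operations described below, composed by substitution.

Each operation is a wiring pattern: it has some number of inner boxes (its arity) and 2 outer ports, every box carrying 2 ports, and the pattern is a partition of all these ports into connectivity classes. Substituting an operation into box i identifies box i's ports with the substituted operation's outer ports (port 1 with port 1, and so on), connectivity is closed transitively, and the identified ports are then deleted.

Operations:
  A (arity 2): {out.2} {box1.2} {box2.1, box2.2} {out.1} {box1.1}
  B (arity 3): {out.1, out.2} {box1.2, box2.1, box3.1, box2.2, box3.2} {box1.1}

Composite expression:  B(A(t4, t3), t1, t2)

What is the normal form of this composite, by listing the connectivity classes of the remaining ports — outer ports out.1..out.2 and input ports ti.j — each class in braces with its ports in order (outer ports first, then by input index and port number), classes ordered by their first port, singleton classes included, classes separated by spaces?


{out.1, out.2} {t1.1, t1.2, t2.1, t2.2} {t3.1, t3.2} {t4.1} {t4.2}

After gluing at B, chains via deleted ports link the t-ports.
stage A: inputs (t4, t3), connectivity {out.1} {out.2} {t3.1, t3.2} {t4.1} {t4.2}, out.j its boundary
stage B: inputs (t4, t3, t1, t2), connectivity {out.1, out.2} {t1.1, t1.2, t2.1, t2.2} {t3.1, t3.2} {t4.1} {t4.2}, out.j its boundary


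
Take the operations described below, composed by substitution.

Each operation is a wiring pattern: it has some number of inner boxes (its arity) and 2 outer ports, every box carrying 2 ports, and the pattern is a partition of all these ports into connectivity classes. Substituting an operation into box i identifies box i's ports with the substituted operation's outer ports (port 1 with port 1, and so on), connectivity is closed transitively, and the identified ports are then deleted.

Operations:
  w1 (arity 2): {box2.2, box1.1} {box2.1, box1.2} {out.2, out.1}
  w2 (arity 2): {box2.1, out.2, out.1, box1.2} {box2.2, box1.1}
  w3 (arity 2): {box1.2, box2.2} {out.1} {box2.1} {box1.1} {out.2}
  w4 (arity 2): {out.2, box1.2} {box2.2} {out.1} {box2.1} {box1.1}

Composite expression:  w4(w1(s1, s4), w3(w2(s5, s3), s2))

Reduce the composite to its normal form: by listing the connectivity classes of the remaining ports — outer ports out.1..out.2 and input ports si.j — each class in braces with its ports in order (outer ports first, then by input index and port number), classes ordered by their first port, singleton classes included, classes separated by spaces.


{out.1} {out.2} {s1.1, s4.2} {s1.2, s4.1} {s2.1} {s2.2, s3.1, s5.2} {s3.2, s5.1}

Two ports join when wires chain via w4-identified ports.
the subtree at w1 composes to {out.1, out.2} {s1.1, s4.2} {s1.2, s4.1} on (s1, s4); out.j = own outer ports
the subtree at w2 composes to {out.1, out.2, s3.1, s5.2} {s3.2, s5.1} on (s5, s3); out.j = own outer ports
the subtree at w3 composes to {out.1} {out.2} {s2.1} {s2.2, s3.1, s5.2} {s3.2, s5.1} on (s5, s3, s2); out.j = own outer ports
the subtree at w4 composes to {out.1} {out.2} {s1.1, s4.2} {s1.2, s4.1} {s2.1} {s2.2, s3.1, s5.2} {s3.2, s5.1} on (s1, s4, s5, s3, s2); out.j = own outer ports


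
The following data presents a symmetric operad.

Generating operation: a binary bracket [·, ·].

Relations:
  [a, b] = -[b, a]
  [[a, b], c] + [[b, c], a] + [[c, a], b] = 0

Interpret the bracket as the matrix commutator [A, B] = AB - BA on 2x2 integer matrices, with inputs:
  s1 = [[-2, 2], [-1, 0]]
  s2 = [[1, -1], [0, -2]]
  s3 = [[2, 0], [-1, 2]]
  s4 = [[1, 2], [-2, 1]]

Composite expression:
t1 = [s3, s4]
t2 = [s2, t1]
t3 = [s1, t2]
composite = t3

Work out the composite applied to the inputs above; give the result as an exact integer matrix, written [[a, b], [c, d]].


[[4, -8], [0, -4]]

[s3, s4] = [[2, 0], [0, -2]]
[s2, [s3, s4]] = [[0, 4], [0, 0]]
[s1, [s2, [s3, s4]]] = [[4, -8], [0, -4]]


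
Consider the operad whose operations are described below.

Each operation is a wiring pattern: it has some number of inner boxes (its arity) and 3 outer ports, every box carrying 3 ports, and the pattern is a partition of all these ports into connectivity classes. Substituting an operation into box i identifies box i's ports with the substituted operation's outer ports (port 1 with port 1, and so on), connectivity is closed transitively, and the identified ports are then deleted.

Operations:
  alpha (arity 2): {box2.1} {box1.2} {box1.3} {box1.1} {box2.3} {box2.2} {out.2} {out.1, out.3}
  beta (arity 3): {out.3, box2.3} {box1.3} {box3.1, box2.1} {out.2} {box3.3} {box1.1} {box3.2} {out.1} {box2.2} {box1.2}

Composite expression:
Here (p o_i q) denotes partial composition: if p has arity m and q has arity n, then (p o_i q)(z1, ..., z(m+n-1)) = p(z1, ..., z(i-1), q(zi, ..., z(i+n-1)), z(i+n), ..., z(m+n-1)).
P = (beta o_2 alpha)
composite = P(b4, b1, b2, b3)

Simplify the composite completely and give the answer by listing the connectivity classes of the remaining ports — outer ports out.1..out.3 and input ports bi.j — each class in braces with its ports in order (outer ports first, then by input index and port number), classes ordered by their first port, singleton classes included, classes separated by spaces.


{out.1} {out.2} {out.3, b3.1} {b1.1} {b1.2} {b1.3} {b2.1} {b2.2} {b2.3} {b3.2} {b3.3} {b4.1} {b4.2} {b4.3}

After gluing at beta, chains via deleted ports link the b-ports.
through alpha, on inputs (b1, b2): {out.1, out.3} {out.2} {b1.1} {b1.2} {b1.3} {b2.1} {b2.2} {b2.3} (out.j = stage outer ports)
through beta, on inputs (b4, b1, b2, b3): {out.1} {out.2} {out.3, b3.1} {b1.1} {b1.2} {b1.3} {b2.1} {b2.2} {b2.3} {b3.2} {b3.3} {b4.1} {b4.2} {b4.3} (out.j = stage outer ports)


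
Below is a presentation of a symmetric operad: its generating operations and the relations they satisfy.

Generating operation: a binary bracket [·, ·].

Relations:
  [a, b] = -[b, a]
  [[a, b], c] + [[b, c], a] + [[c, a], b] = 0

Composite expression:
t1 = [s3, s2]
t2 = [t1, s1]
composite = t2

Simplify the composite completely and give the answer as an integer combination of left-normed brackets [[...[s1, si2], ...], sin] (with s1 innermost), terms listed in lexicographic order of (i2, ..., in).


[[s1, s2], s3] - [[s1, s3], s2]

In the tensor algebra, words opening s1 carry the s1-anchored form.
Composite bracket: [[s3, s2], s1]
Full expansion: 4 signed words from ab - ba (2^2 = 4).
Coefficients come from the s1-initial words:
  s1s2s3 appears with sign +1, giving the term +[[s1, s2], s3]
  s1s3s2 appears with sign -1, giving the term -[[s1, s3], s2]


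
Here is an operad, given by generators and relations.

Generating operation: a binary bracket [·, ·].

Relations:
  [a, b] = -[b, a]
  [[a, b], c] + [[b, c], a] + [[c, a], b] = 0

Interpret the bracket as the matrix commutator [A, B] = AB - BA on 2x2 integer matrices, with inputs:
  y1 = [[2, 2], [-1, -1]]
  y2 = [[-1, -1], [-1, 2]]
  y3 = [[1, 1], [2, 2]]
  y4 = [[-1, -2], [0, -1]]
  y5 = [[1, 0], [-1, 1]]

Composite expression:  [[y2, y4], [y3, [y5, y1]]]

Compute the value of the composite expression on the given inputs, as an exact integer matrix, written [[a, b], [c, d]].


[y2, y4] = [[-2, 6], [0, 2]]
[y5, y1] = [[2, 0], [-3, -2]]
[y3, [y5, y1]] = [[-3, -4], [5, 3]]
[[y2, y4], [y3, [y5, y1]]] = [[30, 52], [20, -30]]

[[30, 52], [20, -30]]


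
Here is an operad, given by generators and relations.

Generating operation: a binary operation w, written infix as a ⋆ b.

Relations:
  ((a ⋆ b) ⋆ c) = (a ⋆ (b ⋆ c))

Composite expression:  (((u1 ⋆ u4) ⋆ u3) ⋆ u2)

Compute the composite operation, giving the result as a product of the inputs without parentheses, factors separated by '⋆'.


u1 ⋆ u4 ⋆ u3 ⋆ u2

Every regrouping of w is equal, so read the u-inputs in written order.
(u1 ⋆ u4) linearizes to u1 ⋆ u4
((u1 ⋆ u4) ⋆ u3) linearizes to u1 ⋆ u4 ⋆ u3
(((u1 ⋆ u4) ⋆ u3) ⋆ u2) linearizes to u1 ⋆ u4 ⋆ u3 ⋆ u2


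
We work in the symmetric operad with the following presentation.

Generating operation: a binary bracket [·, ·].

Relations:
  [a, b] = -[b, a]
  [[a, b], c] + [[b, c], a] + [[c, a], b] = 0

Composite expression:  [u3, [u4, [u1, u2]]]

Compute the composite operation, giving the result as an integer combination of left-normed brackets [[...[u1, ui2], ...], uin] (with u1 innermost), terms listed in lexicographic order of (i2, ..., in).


[[[u1, u2], u4], u3]

Left-normed coefficients sit on the u1-initial expansion words.
Composite bracket: [u3, [u4, [u1, u2]]]
The bracket unfolds into 8 signed words via [a, b] = ab - ba (2^3 = 8).
Collect the words opening with u1:
  u1u2u4u3 (sign +1) contributes +[[[u1, u2], u4], u3]


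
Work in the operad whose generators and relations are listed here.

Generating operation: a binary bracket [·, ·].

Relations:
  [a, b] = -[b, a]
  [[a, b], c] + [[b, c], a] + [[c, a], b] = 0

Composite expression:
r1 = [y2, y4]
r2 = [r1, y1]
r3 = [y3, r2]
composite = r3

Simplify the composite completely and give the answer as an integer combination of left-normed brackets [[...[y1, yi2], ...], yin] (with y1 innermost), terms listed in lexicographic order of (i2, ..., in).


Skip Jacobi rewriting: expand, keep y1-initial words, read off terms.
Composite bracket: [y3, [[y2, y4], y1]]
Expanding via [a, b] = ab - ba: 8 signed words (2^3 = 8).
The y1-initial words carry the normal form:
  from y1y2y4y3, sign +1: term +[[[y1, y2], y4], y3]
  from y1y4y2y3, sign -1: term -[[[y1, y4], y2], y3]

[[[y1, y2], y4], y3] - [[[y1, y4], y2], y3]


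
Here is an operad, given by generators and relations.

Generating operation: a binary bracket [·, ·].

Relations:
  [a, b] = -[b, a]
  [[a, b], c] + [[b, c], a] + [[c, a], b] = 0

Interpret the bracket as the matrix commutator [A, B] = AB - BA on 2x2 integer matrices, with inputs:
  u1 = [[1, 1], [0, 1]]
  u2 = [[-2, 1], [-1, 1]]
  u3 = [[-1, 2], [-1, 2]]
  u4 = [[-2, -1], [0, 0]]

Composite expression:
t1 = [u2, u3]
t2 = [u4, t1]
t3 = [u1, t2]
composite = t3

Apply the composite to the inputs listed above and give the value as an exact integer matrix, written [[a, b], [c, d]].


[[0, 0], [0, 0]]

[u2, u3] = [[1, -3], [0, -1]]
[u4, [u2, u3]] = [[0, 8], [0, 0]]
[u1, [u4, [u2, u3]]] = [[0, 0], [0, 0]]


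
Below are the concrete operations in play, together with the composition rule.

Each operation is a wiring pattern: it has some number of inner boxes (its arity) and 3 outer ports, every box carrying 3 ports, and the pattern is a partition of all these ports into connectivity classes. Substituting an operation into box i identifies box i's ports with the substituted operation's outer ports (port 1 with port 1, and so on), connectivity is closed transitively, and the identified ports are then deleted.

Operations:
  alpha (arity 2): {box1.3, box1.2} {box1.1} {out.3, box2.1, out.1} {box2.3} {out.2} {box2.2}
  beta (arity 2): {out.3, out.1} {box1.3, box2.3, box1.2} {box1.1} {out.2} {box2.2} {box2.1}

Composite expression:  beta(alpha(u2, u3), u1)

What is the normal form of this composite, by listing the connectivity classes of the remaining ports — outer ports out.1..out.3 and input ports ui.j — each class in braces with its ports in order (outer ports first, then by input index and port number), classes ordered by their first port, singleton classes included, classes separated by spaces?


{out.1, out.3} {out.2} {u1.1} {u1.2} {u1.3, u3.1} {u2.1} {u2.2, u2.3} {u3.2} {u3.3}

Two ports join when wires chain via beta-identified ports.
through alpha, on inputs (u2, u3): {out.1, out.3, u3.1} {out.2} {u2.1} {u2.2, u2.3} {u3.2} {u3.3} (out.j = stage outer ports)
through beta, on inputs (u2, u3, u1): {out.1, out.3} {out.2} {u1.1} {u1.2} {u1.3, u3.1} {u2.1} {u2.2, u2.3} {u3.2} {u3.3} (out.j = stage outer ports)


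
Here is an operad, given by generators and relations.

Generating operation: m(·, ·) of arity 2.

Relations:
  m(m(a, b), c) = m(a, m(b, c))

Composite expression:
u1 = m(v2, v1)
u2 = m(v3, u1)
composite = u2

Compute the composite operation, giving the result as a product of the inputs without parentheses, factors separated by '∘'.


Under associativity of m, the answer is the v's in reading order.
m(v2, v1) collapses to v2 ∘ v1
m(v3, m(v2, v1)) collapses to v3 ∘ v2 ∘ v1

v3 ∘ v2 ∘ v1


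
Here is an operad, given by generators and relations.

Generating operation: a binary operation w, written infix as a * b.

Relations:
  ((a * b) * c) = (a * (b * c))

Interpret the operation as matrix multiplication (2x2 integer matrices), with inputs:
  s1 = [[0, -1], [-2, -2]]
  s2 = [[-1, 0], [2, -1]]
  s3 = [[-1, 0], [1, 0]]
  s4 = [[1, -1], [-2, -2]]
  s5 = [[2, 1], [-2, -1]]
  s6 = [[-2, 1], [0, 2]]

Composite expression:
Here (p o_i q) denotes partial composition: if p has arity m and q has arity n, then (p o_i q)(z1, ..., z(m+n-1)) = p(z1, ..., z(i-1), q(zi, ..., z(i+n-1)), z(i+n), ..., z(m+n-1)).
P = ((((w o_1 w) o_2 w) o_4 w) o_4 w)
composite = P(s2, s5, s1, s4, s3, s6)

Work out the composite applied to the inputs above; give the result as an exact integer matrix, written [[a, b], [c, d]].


[[8, -4], [-24, 12]]

(s5 * s1) = [[-2, -4], [2, 4]]
(s2 * (s5 * s1)) = [[2, 4], [-6, -12]]
(s4 * s3) = [[-2, 0], [0, 0]]
((s4 * s3) * s6) = [[4, -2], [0, 0]]
((s2 * (s5 * s1)) * ((s4 * s3) * s6)) = [[8, -4], [-24, 12]]


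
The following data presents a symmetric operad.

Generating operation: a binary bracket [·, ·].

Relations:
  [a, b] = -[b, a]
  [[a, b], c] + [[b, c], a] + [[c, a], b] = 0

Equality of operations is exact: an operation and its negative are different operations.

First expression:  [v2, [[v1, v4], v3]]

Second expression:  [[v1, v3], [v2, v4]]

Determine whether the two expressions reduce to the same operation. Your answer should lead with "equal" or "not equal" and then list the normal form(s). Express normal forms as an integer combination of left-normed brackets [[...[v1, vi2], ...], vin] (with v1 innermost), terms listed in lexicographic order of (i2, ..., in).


not equal; the first gives -[[[v1, v4], v3], v2] and the second [[[v1, v3], v2], v4] - [[[v1, v3], v4], v2]

Normal form of the first expression: -[[[v1, v4], v3], v2]
Normal form of the second expression: [[[v1, v3], v2], v4] - [[[v1, v3], v4], v2]
The normal forms differ: not equal.


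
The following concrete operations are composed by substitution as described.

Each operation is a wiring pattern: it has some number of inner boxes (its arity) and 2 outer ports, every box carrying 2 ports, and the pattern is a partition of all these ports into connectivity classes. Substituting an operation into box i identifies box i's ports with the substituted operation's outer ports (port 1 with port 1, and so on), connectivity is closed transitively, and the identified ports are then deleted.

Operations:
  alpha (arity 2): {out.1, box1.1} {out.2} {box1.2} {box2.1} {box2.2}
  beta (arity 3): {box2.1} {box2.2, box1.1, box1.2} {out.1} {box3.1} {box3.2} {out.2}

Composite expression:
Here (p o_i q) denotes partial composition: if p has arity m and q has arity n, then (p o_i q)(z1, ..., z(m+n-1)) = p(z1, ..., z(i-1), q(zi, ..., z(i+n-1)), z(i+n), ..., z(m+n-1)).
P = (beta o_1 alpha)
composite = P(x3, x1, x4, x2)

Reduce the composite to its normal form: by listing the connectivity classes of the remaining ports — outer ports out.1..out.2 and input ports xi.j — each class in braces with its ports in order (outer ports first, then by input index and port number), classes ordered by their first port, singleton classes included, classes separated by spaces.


{out.1} {out.2} {x1.1} {x1.2} {x2.1} {x2.2} {x3.1, x4.2} {x3.2} {x4.1}


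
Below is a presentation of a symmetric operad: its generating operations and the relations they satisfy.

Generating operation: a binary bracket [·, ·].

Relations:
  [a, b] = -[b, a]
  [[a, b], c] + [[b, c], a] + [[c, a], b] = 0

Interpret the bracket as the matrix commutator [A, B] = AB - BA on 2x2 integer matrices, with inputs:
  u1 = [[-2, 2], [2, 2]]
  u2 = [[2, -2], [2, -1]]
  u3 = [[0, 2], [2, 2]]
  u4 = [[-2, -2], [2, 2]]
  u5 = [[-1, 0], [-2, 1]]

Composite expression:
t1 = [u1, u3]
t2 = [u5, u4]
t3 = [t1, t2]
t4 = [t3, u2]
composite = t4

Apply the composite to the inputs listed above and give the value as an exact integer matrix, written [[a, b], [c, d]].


[[-128, 352], [160, 128]]


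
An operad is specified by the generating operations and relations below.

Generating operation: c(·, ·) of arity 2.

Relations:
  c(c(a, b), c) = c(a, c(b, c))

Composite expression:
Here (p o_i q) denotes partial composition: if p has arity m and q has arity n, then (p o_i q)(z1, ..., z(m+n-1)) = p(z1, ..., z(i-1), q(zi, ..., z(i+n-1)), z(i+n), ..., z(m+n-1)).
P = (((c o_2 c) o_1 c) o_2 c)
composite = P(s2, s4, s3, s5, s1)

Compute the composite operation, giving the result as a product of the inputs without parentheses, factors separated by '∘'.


s2 ∘ s4 ∘ s3 ∘ s5 ∘ s1


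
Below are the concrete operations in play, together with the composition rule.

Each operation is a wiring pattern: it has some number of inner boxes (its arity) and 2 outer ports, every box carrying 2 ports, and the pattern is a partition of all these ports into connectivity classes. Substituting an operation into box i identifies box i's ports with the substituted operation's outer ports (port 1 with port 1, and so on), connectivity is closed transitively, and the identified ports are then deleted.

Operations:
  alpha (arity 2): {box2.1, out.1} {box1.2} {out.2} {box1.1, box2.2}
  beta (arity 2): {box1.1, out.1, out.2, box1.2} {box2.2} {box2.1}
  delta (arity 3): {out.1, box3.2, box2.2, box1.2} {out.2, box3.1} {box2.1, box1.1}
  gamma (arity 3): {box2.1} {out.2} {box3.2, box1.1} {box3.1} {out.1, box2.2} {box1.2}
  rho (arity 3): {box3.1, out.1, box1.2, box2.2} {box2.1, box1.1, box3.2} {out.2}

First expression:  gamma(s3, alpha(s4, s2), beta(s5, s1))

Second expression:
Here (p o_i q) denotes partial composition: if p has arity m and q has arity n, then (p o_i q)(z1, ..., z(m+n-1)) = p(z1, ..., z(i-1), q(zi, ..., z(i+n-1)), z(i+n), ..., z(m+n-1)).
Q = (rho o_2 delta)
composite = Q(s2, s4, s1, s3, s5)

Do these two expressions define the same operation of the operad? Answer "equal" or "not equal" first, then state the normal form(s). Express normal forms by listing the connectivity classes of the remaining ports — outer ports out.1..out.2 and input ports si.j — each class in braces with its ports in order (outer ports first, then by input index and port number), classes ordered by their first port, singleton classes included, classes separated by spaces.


not equal; first: {out.1} {out.2} {s1.1} {s1.2} {s2.1} {s2.2, s4.1} {s3.1, s5.1, s5.2} {s3.2} {s4.2}; second: {out.1, s2.2, s3.1, s5.1} {out.2} {s1.1, s4.1} {s1.2, s2.1, s3.2, s4.2, s5.2}

Normal form of the first expression: {out.1} {out.2} {s1.1} {s1.2} {s2.1} {s2.2, s4.1} {s3.1, s5.1, s5.2} {s3.2} {s4.2}
Normal form of the second expression: {out.1, s2.2, s3.1, s5.1} {out.2} {s1.1, s4.1} {s1.2, s2.1, s3.2, s4.2, s5.2}
The forms do not match — not equal.


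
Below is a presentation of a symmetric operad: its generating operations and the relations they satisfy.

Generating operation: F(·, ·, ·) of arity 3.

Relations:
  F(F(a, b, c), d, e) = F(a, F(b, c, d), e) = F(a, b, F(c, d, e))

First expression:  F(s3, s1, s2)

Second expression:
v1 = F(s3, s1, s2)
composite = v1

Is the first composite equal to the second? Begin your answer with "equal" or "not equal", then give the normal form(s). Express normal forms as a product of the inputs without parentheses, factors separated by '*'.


equal; the common form is s3 * s1 * s2

In normal form, the first expression is s3 * s1 * s2
In normal form, the second expression is s3 * s1 * s2
The normal forms match — equal.


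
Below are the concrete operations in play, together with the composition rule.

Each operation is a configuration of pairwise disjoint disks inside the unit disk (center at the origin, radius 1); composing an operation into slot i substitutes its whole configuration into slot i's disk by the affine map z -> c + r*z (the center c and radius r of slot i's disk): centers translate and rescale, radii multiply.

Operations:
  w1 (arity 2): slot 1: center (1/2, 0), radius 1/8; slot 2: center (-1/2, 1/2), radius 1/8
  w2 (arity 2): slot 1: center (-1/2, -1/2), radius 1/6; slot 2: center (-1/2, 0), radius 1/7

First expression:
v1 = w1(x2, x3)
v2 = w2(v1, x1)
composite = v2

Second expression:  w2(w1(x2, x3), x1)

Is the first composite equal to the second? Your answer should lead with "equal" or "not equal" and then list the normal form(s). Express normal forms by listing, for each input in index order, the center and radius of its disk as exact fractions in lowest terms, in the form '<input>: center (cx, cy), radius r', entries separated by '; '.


equal; both compose to x1: center (-1/2, 0), radius 1/7; x2: center (-5/12, -1/2), radius 1/48; x3: center (-7/12, -5/12), radius 1/48

Normal form of the first expression: x1: center (-1/2, 0), radius 1/7; x2: center (-5/12, -1/2), radius 1/48; x3: center (-7/12, -5/12), radius 1/48
Normal form of the second expression: x1: center (-1/2, 0), radius 1/7; x2: center (-5/12, -1/2), radius 1/48; x3: center (-7/12, -5/12), radius 1/48
The forms coincide; equal.


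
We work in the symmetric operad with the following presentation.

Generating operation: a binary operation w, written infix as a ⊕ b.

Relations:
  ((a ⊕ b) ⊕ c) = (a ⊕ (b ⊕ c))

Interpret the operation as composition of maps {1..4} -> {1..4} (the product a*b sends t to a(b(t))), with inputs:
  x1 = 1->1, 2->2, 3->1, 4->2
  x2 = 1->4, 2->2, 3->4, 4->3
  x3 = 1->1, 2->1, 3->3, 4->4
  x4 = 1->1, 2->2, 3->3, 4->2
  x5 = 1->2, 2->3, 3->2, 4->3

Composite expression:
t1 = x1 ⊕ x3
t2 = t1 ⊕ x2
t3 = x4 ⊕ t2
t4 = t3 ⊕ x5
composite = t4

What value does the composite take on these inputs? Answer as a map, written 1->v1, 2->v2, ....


(x1 ⊕ x3) = 1->1, 2->1, 3->1, 4->2
((x1 ⊕ x3) ⊕ x2) = 1->2, 2->1, 3->2, 4->1
(x4 ⊕ ((x1 ⊕ x3) ⊕ x2)) = 1->2, 2->1, 3->2, 4->1
((x4 ⊕ ((x1 ⊕ x3) ⊕ x2)) ⊕ x5) = 1->1, 2->2, 3->1, 4->2

1->1, 2->2, 3->1, 4->2


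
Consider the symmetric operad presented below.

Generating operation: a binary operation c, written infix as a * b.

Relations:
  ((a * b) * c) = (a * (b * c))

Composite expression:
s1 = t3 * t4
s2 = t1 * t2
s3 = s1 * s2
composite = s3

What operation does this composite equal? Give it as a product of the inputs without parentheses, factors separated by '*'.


Every regrouping of c is equal, so read the t-inputs in written order.
(t3 * t4) flattens to t3 * t4
(t1 * t2) flattens to t1 * t2
((t3 * t4) * (t1 * t2)) flattens to t3 * t4 * t1 * t2

t3 * t4 * t1 * t2


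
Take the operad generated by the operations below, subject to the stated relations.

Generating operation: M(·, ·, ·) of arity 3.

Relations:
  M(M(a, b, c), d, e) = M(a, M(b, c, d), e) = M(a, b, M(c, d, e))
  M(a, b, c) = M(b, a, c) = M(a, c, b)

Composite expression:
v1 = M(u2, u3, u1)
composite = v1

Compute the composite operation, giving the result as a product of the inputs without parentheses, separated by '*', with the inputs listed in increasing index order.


u1 * u2 * u3

Shape and order are irrelevant to M; the u-input set decides.
M(u2, u3, u1) unparenthesizes to u2 * u3 * u1
the factors in increasing index order: u1 * u2 * u3


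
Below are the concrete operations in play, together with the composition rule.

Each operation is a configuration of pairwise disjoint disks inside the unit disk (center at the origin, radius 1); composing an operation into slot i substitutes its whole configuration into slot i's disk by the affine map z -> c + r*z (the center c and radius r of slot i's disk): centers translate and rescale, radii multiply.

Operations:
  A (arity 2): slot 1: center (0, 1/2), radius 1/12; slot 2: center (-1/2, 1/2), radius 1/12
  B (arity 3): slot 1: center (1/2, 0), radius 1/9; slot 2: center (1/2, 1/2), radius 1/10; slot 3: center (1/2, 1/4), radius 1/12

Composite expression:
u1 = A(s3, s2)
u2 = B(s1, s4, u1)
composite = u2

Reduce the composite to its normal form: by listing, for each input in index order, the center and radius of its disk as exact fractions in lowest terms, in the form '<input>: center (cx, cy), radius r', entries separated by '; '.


Follow each s-input down from B: c' goes to c + r*c', radius to r*r'.
s1: after 1 affine step, its disk has center (1/2, 0), radius 1/9
s4: after 1 affine step, its disk has center (1/2, 1/2), radius 1/10
s3: after 2 affine steps, its disk has center (1/2, 7/24), radius 1/144
s2: after 2 affine steps, its disk has center (11/24, 7/24), radius 1/144

s1: center (1/2, 0), radius 1/9; s2: center (11/24, 7/24), radius 1/144; s3: center (1/2, 7/24), radius 1/144; s4: center (1/2, 1/2), radius 1/10


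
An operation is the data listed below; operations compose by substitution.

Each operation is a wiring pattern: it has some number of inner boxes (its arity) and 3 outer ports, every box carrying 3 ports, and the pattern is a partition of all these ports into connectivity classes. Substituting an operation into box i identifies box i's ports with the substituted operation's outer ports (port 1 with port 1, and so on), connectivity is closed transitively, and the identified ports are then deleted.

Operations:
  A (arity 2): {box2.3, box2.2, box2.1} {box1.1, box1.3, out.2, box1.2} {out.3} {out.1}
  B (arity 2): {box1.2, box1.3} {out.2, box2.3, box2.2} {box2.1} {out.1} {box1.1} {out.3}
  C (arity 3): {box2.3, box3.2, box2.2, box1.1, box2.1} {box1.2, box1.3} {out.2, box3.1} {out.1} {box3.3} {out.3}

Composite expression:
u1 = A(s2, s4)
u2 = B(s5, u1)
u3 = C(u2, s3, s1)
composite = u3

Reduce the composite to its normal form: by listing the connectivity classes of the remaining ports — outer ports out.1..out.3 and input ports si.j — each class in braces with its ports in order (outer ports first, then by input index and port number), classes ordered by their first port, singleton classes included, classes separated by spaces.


{out.1} {out.2, s1.1} {out.3} {s1.2, s3.1, s3.2, s3.3} {s1.3} {s2.1, s2.2, s2.3} {s4.1, s4.2, s4.3} {s5.1} {s5.2, s5.3}


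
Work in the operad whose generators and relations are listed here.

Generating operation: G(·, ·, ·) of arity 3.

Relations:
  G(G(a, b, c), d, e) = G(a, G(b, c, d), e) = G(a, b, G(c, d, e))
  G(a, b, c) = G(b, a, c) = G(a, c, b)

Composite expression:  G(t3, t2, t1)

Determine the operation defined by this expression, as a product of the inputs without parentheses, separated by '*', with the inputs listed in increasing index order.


t1 * t2 * t3

Both nesting and order wash out for G; what remains is which t's occur.
G(t3, t2, t1) spells out as t3 * t2 * t1
the factors in increasing index order: t1 * t2 * t3


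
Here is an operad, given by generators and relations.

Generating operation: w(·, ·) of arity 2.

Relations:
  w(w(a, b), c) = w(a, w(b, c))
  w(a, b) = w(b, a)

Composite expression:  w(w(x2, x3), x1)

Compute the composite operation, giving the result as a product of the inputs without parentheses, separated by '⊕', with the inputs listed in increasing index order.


x1 ⊕ x2 ⊕ x3

Key point: w commutes, so take the x-inputs in any fixed order.
w(x2, x3) collapses to x2 ⊕ x3
w(w(x2, x3), x1) collapses to x2 ⊕ x3 ⊕ x1
reordering the factors by index: x1 ⊕ x2 ⊕ x3


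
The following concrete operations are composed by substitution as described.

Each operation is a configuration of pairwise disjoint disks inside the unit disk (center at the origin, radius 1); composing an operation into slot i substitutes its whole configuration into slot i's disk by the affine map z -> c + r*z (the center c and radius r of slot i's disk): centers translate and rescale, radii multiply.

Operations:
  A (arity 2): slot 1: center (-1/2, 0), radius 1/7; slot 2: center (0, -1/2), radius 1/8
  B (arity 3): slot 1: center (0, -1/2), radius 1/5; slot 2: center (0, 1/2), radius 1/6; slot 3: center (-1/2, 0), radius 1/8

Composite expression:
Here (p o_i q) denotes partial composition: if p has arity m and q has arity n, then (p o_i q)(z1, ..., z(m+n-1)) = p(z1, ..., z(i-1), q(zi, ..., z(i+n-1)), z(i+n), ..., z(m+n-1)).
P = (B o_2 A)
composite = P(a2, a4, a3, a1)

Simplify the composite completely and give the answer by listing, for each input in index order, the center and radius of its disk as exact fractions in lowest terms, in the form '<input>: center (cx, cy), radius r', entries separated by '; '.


Below B, radii multiply path by path; the a-disk centers shift.
input a2: composing its 1 substitution step yields center (0, -1/2), radius 1/5
input a4: composing its 2 substitution steps yields center (-1/12, 1/2), radius 1/42
input a3: composing its 2 substitution steps yields center (0, 5/12), radius 1/48
input a1: composing its 1 substitution step yields center (-1/2, 0), radius 1/8

a1: center (-1/2, 0), radius 1/8; a2: center (0, -1/2), radius 1/5; a3: center (0, 5/12), radius 1/48; a4: center (-1/12, 1/2), radius 1/42


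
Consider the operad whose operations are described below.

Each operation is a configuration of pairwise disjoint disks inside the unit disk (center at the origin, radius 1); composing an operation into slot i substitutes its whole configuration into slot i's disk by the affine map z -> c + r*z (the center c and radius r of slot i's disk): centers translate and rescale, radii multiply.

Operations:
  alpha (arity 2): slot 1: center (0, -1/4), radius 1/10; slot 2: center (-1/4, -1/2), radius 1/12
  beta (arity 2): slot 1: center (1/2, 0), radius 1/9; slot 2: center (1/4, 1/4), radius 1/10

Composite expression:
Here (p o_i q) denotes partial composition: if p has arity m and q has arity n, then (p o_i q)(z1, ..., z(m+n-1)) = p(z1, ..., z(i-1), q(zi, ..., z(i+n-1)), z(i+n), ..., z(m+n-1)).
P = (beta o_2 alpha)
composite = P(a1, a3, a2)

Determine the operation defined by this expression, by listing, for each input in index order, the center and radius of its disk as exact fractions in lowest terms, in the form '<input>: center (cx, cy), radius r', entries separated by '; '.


a1: center (1/2, 0), radius 1/9; a2: center (9/40, 1/5), radius 1/120; a3: center (1/4, 9/40), radius 1/100

Only the slot chain above each a matters under beta; compose those maps.
input a1: applying the 1 nested substitution gives center (1/2, 0), radius 1/9
input a3: applying the 2 nested substitutions gives center (1/4, 9/40), radius 1/100
input a2: applying the 2 nested substitutions gives center (9/40, 1/5), radius 1/120


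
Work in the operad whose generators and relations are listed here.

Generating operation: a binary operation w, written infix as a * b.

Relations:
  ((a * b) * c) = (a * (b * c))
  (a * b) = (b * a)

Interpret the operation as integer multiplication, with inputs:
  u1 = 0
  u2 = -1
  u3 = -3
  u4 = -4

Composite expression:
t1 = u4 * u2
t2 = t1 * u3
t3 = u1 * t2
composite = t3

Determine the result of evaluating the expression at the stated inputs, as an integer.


0

(u4 * u2) = 4
((u4 * u2) * u3) = -12
(u1 * ((u4 * u2) * u3)) = 0


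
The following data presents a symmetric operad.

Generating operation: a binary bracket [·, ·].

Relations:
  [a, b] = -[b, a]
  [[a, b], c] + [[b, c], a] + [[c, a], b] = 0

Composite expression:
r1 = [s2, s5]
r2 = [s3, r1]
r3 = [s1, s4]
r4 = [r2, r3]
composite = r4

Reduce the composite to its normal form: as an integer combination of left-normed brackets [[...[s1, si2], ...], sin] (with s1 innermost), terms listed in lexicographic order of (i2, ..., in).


[[[[s1, s4], s2], s5], s3] - [[[[s1, s4], s3], s2], s5] + [[[[s1, s4], s3], s5], s2] - [[[[s1, s4], s5], s2], s3]

Left-normed coefficients sit on the s1-initial expansion words.
Composite bracket: [[s3, [s2, s5]], [s1, s4]]
Full expansion: 16 signed words from ab - ba (2^4 = 16).
Coefficients come from the s1-initial words:
  the word s1s4s2s5s3 carries sign +1 and contributes +[[[[s1, s4], s2], s5], s3]
  the word s1s4s3s2s5 carries sign -1 and contributes -[[[[s1, s4], s3], s2], s5]
  the word s1s4s3s5s2 carries sign +1 and contributes +[[[[s1, s4], s3], s5], s2]
  the word s1s4s5s2s3 carries sign -1 and contributes -[[[[s1, s4], s5], s2], s3]


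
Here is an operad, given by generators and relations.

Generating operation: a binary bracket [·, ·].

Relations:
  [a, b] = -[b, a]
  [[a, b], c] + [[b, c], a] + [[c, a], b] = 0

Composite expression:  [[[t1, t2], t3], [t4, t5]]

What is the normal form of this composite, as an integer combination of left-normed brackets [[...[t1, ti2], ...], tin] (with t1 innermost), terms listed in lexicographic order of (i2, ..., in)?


[[[[t1, t2], t3], t4], t5] - [[[[t1, t2], t3], t5], t4]

In the tensor algebra, words opening t1 carry the t1-anchored form.
Composite bracket: [[[t1, t2], t3], [t4, t5]]
Under [a, b] = ab - ba we get 16 signed associative words (2^4 = 16).
Collect the words opening with t1:
  from t1t2t3t4t5, sign +1: term +[[[[t1, t2], t3], t4], t5]
  from t1t2t3t5t4, sign -1: term -[[[[t1, t2], t3], t5], t4]


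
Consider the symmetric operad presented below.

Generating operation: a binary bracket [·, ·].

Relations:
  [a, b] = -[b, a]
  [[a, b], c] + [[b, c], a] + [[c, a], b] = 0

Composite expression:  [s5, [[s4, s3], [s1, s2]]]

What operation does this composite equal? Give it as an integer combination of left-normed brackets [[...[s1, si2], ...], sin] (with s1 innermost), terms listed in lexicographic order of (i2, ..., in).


-[[[[s1, s2], s3], s4], s5] + [[[[s1, s2], s4], s3], s5]

Left-normed coefficients sit on the s1-initial expansion words.
Composite bracket: [s5, [[s4, s3], [s1, s2]]]
Applying ab - ba throughout gives 16 signed words (2^4 = 16).
The s1-initial words carry the normal form:
  word s1s2s3s4s5 has sign -1, contributing -[[[[s1, s2], s3], s4], s5]
  word s1s2s4s3s5 has sign +1, contributing +[[[[s1, s2], s4], s3], s5]
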